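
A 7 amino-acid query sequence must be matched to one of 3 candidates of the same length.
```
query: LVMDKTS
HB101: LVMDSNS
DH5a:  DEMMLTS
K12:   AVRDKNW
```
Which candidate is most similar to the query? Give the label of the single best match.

Hamming distances to query — HB101: 2; DH5a: 4; K12: 4.
Smallest is HB101 with 2 mismatches.

HB101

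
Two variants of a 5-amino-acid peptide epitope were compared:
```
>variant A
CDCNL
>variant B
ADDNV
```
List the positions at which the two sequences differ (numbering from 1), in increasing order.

1, 3, 5

Differences at position 1 (C→A), position 3 (C→D), position 5 (L→V).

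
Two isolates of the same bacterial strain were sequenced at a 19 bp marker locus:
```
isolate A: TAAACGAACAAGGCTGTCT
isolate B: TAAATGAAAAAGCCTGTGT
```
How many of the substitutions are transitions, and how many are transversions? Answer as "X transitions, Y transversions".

1 transition, 3 transversions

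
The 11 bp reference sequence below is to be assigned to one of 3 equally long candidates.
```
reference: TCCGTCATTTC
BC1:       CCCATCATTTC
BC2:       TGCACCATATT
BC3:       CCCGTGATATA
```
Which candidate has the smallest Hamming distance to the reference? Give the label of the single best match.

BC1 differs at 2 sites; BC2 differs at 5 sites; BC3 differs at 4 sites. The closest is BC1.

BC1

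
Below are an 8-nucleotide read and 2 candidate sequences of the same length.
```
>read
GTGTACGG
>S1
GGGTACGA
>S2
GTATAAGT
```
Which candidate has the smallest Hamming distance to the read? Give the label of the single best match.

S1 differs at 2 bases; S2 differs at 3 bases. The closest is S1.

S1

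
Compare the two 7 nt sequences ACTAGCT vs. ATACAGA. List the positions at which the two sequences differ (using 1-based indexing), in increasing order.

2, 3, 4, 5, 6, 7

Differences at position 2 (C→T), position 3 (T→A), position 4 (A→C), position 5 (G→A), position 6 (C→G), position 7 (T→A).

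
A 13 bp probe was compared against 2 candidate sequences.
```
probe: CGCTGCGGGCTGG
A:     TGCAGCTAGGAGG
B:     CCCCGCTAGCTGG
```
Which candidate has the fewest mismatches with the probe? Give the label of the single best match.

A differs at 6 sites; B differs at 4 sites. The closest is B.

B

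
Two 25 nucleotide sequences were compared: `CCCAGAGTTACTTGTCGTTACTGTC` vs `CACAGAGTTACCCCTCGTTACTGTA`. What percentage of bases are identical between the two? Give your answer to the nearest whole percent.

80%

5 positions differ (2, 12, 13, 14, 25), so 20 of 25 match: 20/25 = 80%.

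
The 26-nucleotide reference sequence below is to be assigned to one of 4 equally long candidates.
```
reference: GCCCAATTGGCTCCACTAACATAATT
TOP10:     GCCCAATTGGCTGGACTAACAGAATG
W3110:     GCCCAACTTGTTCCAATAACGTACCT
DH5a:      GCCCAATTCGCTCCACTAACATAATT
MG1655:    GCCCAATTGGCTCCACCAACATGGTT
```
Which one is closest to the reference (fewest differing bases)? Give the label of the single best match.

TOP10 differs at 4 bases; W3110 differs at 7 bases; DH5a differs at 1 base; MG1655 differs at 3 bases. The closest is DH5a.

DH5a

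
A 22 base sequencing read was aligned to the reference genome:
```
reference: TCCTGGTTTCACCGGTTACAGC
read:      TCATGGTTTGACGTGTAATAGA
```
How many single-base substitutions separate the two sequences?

Comparing position by position, 7 bases differ: 3 (C/A), 10 (C/G), 13 (C/G), 14 (G/T), 17 (T/A), 19 (C/T), 22 (C/A).

7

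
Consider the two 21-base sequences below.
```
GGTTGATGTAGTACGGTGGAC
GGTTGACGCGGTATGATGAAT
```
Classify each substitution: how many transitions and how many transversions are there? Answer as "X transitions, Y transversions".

7 transitions, 0 transversions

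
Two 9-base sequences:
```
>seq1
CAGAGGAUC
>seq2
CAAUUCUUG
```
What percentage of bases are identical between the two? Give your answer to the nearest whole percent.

33%

Mismatches at positions 3, 4, 5, 6, 7, 9 (1-based): 6 of 9.
Identical positions: 3/9 = 33.33% → 33%.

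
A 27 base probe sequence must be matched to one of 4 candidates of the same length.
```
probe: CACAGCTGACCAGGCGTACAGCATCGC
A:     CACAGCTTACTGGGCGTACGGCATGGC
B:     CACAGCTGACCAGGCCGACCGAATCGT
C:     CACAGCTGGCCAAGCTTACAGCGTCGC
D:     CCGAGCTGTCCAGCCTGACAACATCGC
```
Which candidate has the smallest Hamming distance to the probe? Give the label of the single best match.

A differs at 5 positions; B differs at 5 positions; C differs at 4 positions; D differs at 7 positions. The closest is C.

C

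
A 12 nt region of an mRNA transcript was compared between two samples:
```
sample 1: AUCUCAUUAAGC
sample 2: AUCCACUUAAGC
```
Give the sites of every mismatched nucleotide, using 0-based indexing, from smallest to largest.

Scanning 0-based: 3: U/C; 4: C/A; 5: A/C.

3, 4, 5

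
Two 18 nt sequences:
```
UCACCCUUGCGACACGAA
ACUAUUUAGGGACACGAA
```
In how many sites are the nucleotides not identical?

Mismatches (1-based): site 1: U→A; site 3: A→U; site 4: C→A; site 5: C→U; site 6: C→U; site 8: U→A; site 10: C→G.

7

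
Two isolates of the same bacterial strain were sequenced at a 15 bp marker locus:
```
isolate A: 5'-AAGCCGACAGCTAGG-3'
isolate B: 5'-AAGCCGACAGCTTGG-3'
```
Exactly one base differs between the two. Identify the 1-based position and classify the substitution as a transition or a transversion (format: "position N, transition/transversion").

The sequences differ only at position 13: A→T (purine→pyrimidine), a transversion.

position 13, transversion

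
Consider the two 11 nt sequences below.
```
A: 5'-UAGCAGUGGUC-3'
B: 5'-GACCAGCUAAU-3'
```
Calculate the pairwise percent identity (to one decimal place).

Mismatches at positions 1, 3, 7, 8, 9, 10, 11 (1-based): 7 of 11.
Identical positions: 4/11 = 36.36% → 36.4%.

36.4%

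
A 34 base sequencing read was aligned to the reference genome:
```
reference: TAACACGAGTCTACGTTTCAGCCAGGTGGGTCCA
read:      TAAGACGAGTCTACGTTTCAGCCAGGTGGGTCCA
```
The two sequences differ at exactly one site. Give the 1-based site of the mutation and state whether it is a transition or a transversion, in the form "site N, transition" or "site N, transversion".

The sequences differ only at site 4: C→G (pyrimidine→purine), a transversion.

site 4, transversion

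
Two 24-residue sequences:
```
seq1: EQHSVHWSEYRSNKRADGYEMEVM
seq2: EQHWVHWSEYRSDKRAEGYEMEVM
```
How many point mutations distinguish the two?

3

Comparing position by position, 3 positions differ: 4 (S/W), 13 (N/D), 17 (D/E).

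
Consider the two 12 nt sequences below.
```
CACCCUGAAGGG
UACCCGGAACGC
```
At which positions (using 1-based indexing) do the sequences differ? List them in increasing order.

1, 6, 10, 12

Differences at position 1 (C→U), position 6 (U→G), position 10 (G→C), position 12 (G→C).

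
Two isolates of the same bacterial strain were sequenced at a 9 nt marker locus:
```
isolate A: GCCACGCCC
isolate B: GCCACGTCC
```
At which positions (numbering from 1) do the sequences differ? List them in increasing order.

7

Scanning 1-based: 7: C/T.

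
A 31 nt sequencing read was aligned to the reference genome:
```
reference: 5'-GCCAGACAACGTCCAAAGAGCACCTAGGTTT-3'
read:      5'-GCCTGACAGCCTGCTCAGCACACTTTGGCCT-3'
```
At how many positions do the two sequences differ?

Comparing position by position, 12 positions differ: 4 (A/T), 9 (A/G), 11 (G/C), 13 (C/G), 15 (A/T), 16 (A/C), 19 (A/C), 20 (G/A), 24 (C/T), 26 (A/T), 29 (T/C), 30 (T/C).

12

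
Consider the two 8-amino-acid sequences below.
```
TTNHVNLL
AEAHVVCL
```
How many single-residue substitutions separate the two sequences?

5

Comparing position by position, 5 residues differ: 1 (T/A), 2 (T/E), 3 (N/A), 6 (N/V), 7 (L/C).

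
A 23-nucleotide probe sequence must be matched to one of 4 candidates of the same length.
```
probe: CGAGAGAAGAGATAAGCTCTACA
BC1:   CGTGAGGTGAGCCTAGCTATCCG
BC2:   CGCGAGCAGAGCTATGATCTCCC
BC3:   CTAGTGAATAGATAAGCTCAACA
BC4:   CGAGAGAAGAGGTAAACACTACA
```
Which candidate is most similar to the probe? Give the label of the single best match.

BC4

BC1 differs at 9 bases; BC2 differs at 7 bases; BC3 differs at 4 bases; BC4 differs at 3 bases. The closest is BC4.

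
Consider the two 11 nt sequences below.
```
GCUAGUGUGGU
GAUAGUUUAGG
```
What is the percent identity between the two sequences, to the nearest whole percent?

64%

Mismatches at positions 2, 7, 9, 11 (1-based): 4 of 11.
Identical positions: 7/11 = 63.64% → 64%.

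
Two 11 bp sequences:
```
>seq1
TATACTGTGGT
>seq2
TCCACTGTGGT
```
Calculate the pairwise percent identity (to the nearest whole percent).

82%

2 positions differ (2, 3), so 9 of 11 match: 9/11 = 81.82%.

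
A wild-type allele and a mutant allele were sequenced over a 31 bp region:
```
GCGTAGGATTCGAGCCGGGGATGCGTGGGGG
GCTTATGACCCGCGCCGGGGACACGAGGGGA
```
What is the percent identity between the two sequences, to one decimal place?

71.0%

9 positions differ (3, 6, 9, 10, 13, 22, 23, 26, 31), so 22 of 31 match: 22/31 = 70.97%.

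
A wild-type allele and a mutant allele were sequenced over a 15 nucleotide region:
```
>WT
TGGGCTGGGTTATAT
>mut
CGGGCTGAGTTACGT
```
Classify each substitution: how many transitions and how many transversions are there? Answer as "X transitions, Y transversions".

Mismatches (1-based):
base 1: T→C (pyrimidine→pyrimidine, transition)
base 8: G→A (purine→purine, transition)
base 13: T→C (pyrimidine→pyrimidine, transition)
base 14: A→G (purine→purine, transition)

4 transitions, 0 transversions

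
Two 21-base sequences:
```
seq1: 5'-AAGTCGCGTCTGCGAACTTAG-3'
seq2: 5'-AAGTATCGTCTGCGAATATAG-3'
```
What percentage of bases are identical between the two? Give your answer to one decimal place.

81.0%

Mismatches at positions 5, 6, 17, 18 (1-based): 4 of 21.
Identical positions: 17/21 = 80.95% → 81.0%.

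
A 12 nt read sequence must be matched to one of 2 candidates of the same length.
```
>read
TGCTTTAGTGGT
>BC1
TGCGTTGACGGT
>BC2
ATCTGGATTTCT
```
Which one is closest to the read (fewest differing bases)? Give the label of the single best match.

Hamming distances to read — BC1: 4; BC2: 7.
Smallest is BC1 with 4 mismatches.

BC1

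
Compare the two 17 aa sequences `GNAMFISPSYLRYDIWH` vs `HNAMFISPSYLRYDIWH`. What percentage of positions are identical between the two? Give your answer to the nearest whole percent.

94%

Mismatch at position 1 (1-based): 1 of 17.
Identical positions: 16/17 = 94.12% → 94%.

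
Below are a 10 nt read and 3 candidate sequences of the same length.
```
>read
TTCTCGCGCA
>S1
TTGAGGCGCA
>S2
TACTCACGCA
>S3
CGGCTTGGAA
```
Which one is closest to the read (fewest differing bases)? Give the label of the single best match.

S2

S1 differs at 3 bases; S2 differs at 2 bases; S3 differs at 8 bases. The closest is S2.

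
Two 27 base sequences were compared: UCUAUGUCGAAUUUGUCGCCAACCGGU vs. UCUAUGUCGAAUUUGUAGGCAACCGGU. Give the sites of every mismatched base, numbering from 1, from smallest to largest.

17, 19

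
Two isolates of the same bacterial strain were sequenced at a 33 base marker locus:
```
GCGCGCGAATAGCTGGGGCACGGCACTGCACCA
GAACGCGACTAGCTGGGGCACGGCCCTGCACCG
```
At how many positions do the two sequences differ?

Mismatches (1-based): position 2: C→A; position 3: G→A; position 9: A→C; position 25: A→C; position 33: A→G.

5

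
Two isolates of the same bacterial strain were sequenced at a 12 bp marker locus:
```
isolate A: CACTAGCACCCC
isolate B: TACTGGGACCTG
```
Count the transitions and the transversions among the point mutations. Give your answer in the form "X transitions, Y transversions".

3 transitions, 2 transversions

Mismatches (1-based):
site 1: C→T (pyrimidine→pyrimidine, transition)
site 5: A→G (purine→purine, transition)
site 7: C→G (pyrimidine→purine, transversion)
site 11: C→T (pyrimidine→pyrimidine, transition)
site 12: C→G (pyrimidine→purine, transversion)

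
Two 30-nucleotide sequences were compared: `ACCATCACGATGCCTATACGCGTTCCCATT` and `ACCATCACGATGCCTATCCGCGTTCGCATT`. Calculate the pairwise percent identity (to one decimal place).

93.3%

Mismatches at positions 18, 26 (1-based): 2 of 30.
Identical positions: 28/30 = 93.33% → 93.3%.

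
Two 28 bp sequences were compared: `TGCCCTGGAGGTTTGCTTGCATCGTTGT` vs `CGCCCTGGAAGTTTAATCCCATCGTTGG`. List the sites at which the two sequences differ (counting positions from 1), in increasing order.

Differences at site 1 (T→C), site 10 (G→A), site 15 (G→A), site 16 (C→A), site 18 (T→C), site 19 (G→C), site 28 (T→G).

1, 10, 15, 16, 18, 19, 28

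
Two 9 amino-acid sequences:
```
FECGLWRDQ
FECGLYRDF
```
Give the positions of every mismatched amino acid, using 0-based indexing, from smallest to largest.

5, 8

Scanning 0-based: 5: W/Y; 8: Q/F.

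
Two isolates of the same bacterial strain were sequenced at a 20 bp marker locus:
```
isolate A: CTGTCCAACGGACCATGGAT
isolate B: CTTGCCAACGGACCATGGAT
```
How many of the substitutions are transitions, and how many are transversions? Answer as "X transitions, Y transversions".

Mismatches (1-based):
base 3: G→T (purine→pyrimidine, transversion)
base 4: T→G (pyrimidine→purine, transversion)

0 transitions, 2 transversions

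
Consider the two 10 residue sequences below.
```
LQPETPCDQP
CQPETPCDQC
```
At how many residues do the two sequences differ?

The sequences differ at residues 1, 10 (1-based) — 2 in total.

2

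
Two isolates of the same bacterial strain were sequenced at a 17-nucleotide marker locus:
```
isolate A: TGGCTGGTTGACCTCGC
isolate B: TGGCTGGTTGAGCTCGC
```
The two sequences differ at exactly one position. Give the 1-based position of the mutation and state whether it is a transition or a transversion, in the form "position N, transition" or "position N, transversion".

position 12, transversion

The sequences differ only at position 12: C→G (pyrimidine→purine), a transversion.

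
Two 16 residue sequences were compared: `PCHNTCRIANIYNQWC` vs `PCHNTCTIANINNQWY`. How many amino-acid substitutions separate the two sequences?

Mismatches (1-based): position 7: R→T; position 12: Y→N; position 16: C→Y.

3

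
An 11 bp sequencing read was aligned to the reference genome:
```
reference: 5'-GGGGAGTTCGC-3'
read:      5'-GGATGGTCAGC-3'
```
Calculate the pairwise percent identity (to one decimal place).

54.5%

Mismatches at positions 3, 4, 5, 8, 9 (1-based): 5 of 11.
Identical positions: 6/11 = 54.55% → 54.5%.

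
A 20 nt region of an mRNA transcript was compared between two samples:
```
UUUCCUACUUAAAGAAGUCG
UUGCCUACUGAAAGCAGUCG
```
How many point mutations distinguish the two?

Comparing position by position, 3 positions differ: 3 (U/G), 10 (U/G), 15 (A/C).

3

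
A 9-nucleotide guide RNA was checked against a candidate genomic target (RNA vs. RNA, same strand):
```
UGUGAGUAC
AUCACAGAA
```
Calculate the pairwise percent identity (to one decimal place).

11.1%

8 positions differ (1, 2, 3, 4, 5, 6, 7, 9), so 1 of 9 match: 1/9 = 11.11%.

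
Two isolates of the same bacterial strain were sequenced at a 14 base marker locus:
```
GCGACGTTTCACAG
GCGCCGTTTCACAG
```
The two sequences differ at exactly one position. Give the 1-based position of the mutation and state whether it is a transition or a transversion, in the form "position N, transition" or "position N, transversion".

The sequences differ only at position 4: A→C (purine→pyrimidine), a transversion.

position 4, transversion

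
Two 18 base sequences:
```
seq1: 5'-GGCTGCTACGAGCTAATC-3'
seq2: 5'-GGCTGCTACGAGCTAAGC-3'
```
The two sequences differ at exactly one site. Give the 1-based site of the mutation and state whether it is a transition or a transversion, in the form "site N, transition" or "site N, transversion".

Site 17 changes T→G. T is a pyrimidine and G is a purine, so this is a transversion.

site 17, transversion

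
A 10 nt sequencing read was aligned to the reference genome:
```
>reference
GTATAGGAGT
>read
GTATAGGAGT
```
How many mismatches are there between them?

0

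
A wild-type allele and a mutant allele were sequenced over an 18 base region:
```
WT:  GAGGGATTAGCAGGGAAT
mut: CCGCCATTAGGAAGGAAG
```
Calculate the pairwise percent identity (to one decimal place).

Mismatches at positions 1, 2, 4, 5, 11, 13, 18 (1-based): 7 of 18.
Identical positions: 11/18 = 61.11% → 61.1%.

61.1%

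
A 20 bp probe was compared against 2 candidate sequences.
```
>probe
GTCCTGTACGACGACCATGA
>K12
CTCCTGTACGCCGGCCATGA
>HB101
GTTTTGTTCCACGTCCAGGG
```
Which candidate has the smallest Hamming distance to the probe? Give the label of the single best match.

Hamming distances to probe — K12: 3; HB101: 7.
Smallest is K12 with 3 mismatches.

K12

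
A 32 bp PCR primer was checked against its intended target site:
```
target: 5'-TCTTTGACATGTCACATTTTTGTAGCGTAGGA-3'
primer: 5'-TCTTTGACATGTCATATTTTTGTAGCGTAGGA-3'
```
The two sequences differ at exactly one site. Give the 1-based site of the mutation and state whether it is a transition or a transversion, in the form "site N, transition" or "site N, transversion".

site 15, transition

The sequences differ only at site 15: C→T (pyrimidine→pyrimidine), a transition.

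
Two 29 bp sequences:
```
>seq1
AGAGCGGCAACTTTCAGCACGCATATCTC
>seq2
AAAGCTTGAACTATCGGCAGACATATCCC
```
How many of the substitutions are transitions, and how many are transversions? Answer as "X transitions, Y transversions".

4 transitions, 5 transversions

Transitions (purine↔purine or pyrimidine↔pyrimidine): 2 G→A, 16 A→G, 21 G→A, 28 T→C.
Transversions (purine↔pyrimidine): 6 G→T, 7 G→T, 8 C→G, 13 T→A, 20 C→G.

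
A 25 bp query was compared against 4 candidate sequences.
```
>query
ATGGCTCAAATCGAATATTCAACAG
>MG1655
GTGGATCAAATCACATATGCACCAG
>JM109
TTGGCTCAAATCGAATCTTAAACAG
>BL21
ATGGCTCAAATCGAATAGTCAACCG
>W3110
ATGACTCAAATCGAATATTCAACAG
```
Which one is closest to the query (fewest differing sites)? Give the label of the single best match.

W3110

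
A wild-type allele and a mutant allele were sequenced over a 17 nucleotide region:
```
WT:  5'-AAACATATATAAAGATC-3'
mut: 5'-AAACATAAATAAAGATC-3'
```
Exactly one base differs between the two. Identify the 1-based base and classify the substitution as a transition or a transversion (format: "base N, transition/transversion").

base 8, transversion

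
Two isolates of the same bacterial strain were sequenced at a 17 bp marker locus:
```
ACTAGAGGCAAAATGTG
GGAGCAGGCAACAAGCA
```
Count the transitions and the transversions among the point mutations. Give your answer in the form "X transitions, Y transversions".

Transitions (purine↔purine or pyrimidine↔pyrimidine): 1 A→G, 4 A→G, 16 T→C, 17 G→A.
Transversions (purine↔pyrimidine): 2 C→G, 3 T→A, 5 G→C, 12 A→C, 14 T→A.

4 transitions, 5 transversions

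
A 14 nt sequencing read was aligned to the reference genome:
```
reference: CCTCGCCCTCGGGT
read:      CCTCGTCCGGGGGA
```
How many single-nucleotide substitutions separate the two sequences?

4

Mismatches (1-based): base 6: C→T; base 9: T→G; base 10: C→G; base 14: T→A.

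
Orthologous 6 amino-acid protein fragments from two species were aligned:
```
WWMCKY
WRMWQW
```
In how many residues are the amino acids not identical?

Comparing position by position, 4 residues differ: 2 (W/R), 4 (C/W), 5 (K/Q), 6 (Y/W).

4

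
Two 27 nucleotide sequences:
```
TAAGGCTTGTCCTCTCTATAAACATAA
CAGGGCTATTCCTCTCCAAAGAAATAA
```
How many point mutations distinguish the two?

8

The sequences differ at bases 1, 3, 8, 9, 17, 19, 21, 23 (1-based) — 8 in total.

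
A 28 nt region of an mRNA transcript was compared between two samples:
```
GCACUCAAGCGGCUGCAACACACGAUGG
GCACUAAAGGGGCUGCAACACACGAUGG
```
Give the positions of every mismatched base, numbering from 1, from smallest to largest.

Differences at position 6 (C→A), position 10 (C→G).

6, 10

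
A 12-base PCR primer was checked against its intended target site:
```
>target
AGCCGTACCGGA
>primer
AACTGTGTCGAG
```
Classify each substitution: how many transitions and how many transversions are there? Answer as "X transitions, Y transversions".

Transitions (purine↔purine or pyrimidine↔pyrimidine): 2 G→A, 4 C→T, 7 A→G, 8 C→T, 11 G→A, 12 A→G.
Transversions (purine↔pyrimidine): none.

6 transitions, 0 transversions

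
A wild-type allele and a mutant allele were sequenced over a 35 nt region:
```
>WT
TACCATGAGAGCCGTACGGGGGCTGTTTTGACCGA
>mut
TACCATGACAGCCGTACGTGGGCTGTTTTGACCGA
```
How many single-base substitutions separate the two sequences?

2

Comparing position by position, 2 positions differ: 9 (G/C), 19 (G/T).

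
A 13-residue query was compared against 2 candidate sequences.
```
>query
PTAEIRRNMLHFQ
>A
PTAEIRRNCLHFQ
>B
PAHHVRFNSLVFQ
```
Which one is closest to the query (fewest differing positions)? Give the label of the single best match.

A

Hamming distances to query — A: 1; B: 7.
Smallest is A with 1 mismatch.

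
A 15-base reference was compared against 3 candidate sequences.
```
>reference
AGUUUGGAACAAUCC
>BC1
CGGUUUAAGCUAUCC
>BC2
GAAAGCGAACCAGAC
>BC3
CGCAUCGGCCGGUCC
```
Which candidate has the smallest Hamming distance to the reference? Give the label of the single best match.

Hamming distances to reference — BC1: 6; BC2: 9; BC3: 8.
Smallest is BC1 with 6 mismatches.

BC1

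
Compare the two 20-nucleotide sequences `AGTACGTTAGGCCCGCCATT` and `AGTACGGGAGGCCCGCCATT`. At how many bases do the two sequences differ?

Comparing position by position, 2 bases differ: 7 (T/G), 8 (T/G).

2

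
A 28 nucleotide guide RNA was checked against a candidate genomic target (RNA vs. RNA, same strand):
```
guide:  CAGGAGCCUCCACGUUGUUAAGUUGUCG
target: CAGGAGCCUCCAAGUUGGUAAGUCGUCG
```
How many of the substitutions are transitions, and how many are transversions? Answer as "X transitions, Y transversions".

Mismatches (1-based):
base 13: C→A (pyrimidine→purine, transversion)
base 18: U→G (pyrimidine→purine, transversion)
base 24: U→C (pyrimidine→pyrimidine, transition)

1 transition, 2 transversions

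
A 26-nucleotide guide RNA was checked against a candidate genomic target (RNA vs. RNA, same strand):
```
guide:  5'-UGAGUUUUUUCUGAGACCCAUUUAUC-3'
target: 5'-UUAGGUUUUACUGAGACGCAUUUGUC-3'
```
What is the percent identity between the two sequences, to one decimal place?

Mismatches at positions 2, 5, 10, 18, 24 (1-based): 5 of 26.
Identical positions: 21/26 = 80.77% → 80.8%.

80.8%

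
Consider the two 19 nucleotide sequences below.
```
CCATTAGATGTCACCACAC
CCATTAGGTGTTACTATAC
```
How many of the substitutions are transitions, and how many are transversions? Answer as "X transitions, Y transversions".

4 transitions, 0 transversions

Transitions (purine↔purine or pyrimidine↔pyrimidine): 8 A→G, 12 C→T, 15 C→T, 17 C→T.
Transversions (purine↔pyrimidine): none.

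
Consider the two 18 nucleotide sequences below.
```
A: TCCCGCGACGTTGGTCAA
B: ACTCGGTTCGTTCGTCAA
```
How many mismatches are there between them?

6

The sequences differ at bases 1, 3, 6, 7, 8, 13 (1-based) — 6 in total.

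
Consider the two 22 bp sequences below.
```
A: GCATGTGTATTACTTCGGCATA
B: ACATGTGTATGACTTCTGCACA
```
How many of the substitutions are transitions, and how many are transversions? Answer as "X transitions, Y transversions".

Mismatches (1-based):
site 1: G→A (purine→purine, transition)
site 11: T→G (pyrimidine→purine, transversion)
site 17: G→T (purine→pyrimidine, transversion)
site 21: T→C (pyrimidine→pyrimidine, transition)

2 transitions, 2 transversions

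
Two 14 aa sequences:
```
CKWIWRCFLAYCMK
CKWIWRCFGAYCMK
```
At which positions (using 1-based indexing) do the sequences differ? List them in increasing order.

Differences at position 9 (L→G).

9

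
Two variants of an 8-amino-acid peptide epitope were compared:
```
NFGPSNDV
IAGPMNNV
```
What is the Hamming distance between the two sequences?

4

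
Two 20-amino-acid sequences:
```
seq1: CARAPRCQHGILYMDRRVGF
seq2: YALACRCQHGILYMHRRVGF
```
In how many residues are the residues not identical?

4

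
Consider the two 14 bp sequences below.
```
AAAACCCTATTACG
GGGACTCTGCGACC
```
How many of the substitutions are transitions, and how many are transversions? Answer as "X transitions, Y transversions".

Mismatches (1-based):
site 1: A→G (purine→purine, transition)
site 2: A→G (purine→purine, transition)
site 3: A→G (purine→purine, transition)
site 6: C→T (pyrimidine→pyrimidine, transition)
site 9: A→G (purine→purine, transition)
site 10: T→C (pyrimidine→pyrimidine, transition)
site 11: T→G (pyrimidine→purine, transversion)
site 14: G→C (purine→pyrimidine, transversion)

6 transitions, 2 transversions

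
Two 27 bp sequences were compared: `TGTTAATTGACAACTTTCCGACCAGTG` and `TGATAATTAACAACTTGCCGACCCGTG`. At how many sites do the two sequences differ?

4

Mismatches (1-based): site 3: T→A; site 9: G→A; site 17: T→G; site 24: A→C.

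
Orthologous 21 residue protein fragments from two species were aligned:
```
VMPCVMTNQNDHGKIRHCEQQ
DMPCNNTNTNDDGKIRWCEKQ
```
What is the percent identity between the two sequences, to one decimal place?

66.7%

Mismatches at positions 1, 5, 6, 9, 12, 17, 20 (1-based): 7 of 21.
Identical positions: 14/21 = 66.67% → 66.7%.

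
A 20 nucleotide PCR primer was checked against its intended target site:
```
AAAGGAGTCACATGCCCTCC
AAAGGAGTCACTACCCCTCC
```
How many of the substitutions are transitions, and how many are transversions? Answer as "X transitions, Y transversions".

Mismatches (1-based):
base 12: A→T (purine→pyrimidine, transversion)
base 13: T→A (pyrimidine→purine, transversion)
base 14: G→C (purine→pyrimidine, transversion)

0 transitions, 3 transversions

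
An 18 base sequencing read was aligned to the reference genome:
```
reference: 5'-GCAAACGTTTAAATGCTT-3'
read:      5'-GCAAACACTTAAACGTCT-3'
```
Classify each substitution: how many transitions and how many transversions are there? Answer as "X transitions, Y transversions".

Mismatches (1-based):
position 7: G→A (purine→purine, transition)
position 8: T→C (pyrimidine→pyrimidine, transition)
position 14: T→C (pyrimidine→pyrimidine, transition)
position 16: C→T (pyrimidine→pyrimidine, transition)
position 17: T→C (pyrimidine→pyrimidine, transition)

5 transitions, 0 transversions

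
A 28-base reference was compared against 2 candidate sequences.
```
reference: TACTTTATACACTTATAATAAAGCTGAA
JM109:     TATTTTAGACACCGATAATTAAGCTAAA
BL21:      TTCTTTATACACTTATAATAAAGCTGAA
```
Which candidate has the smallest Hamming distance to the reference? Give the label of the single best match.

JM109 differs at 6 bases; BL21 differs at 1 base. The closest is BL21.

BL21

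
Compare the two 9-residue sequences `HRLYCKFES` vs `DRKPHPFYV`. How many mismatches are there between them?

7

Comparing position by position, 7 residues differ: 1 (H/D), 3 (L/K), 4 (Y/P), 5 (C/H), 6 (K/P), 8 (E/Y), 9 (S/V).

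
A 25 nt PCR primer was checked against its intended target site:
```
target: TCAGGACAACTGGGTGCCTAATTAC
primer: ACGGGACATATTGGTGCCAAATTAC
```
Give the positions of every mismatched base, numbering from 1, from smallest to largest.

Differences at position 1 (T→A), position 3 (A→G), position 9 (A→T), position 10 (C→A), position 12 (G→T), position 19 (T→A).

1, 3, 9, 10, 12, 19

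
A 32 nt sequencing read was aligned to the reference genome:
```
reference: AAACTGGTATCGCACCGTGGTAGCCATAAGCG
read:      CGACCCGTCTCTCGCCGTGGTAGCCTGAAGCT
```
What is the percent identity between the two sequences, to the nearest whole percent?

69%

10 positions differ (1, 2, 5, 6, 9, 12, 14, 26, 27, 32), so 22 of 32 match: 22/32 = 68.75%.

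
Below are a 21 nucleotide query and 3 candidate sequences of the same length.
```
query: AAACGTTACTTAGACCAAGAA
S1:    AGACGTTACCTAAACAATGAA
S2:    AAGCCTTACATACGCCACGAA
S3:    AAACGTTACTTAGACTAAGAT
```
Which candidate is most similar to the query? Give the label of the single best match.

S3

S1 differs at 5 positions; S2 differs at 6 positions; S3 differs at 2 positions. The closest is S3.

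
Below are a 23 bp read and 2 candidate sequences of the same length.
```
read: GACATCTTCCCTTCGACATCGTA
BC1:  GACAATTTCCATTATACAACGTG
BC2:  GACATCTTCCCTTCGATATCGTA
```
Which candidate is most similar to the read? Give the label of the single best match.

BC2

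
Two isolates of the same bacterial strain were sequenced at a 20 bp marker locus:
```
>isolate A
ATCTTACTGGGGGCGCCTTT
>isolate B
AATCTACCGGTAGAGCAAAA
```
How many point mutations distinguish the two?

11

Comparing position by position, 11 sites differ: 2 (T/A), 3 (C/T), 4 (T/C), 8 (T/C), 11 (G/T), 12 (G/A), 14 (C/A), 17 (C/A), 18 (T/A), 19 (T/A), 20 (T/A).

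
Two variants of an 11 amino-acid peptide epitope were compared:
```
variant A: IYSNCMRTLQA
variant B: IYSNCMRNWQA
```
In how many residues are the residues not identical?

Mismatches (1-based): residue 8: T→N; residue 9: L→W.

2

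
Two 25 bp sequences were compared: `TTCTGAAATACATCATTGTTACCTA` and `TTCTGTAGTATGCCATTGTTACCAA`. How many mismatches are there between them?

Comparing position by position, 6 positions differ: 6 (A/T), 8 (A/G), 11 (C/T), 12 (A/G), 13 (T/C), 24 (T/A).

6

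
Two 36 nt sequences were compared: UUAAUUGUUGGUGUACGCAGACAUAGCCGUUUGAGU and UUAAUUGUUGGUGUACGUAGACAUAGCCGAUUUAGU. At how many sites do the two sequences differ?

3

Mismatches (1-based): site 18: C→U; site 30: U→A; site 33: G→U.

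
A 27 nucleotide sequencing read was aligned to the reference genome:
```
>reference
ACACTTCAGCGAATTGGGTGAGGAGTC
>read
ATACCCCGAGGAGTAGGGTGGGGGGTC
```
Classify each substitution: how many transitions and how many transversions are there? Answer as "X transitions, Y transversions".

8 transitions, 2 transversions

Transitions (purine↔purine or pyrimidine↔pyrimidine): 2 C→T, 5 T→C, 6 T→C, 8 A→G, 9 G→A, 13 A→G, 21 A→G, 24 A→G.
Transversions (purine↔pyrimidine): 10 C→G, 15 T→A.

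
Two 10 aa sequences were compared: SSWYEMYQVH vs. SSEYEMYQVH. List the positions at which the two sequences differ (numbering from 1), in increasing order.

Scanning 1-based: 3: W/E.

3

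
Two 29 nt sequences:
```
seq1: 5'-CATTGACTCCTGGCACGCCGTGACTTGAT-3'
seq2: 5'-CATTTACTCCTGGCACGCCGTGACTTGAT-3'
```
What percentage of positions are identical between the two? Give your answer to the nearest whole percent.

97%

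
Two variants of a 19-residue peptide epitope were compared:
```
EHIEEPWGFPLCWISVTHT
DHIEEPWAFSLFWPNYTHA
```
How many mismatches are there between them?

Comparing position by position, 8 residues differ: 1 (E/D), 8 (G/A), 10 (P/S), 12 (C/F), 14 (I/P), 15 (S/N), 16 (V/Y), 19 (T/A).

8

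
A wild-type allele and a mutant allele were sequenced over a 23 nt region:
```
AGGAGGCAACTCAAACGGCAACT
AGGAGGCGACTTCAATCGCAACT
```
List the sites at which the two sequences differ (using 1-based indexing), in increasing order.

8, 12, 13, 16, 17

Differences at site 8 (A→G), site 12 (C→T), site 13 (A→C), site 16 (C→T), site 17 (G→C).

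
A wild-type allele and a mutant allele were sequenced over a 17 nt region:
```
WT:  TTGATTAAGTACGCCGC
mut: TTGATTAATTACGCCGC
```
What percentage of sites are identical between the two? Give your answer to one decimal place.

94.1%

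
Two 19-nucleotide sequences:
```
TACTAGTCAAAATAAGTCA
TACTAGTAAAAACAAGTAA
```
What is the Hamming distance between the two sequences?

Comparing position by position, 3 positions differ: 8 (C/A), 13 (T/C), 18 (C/A).

3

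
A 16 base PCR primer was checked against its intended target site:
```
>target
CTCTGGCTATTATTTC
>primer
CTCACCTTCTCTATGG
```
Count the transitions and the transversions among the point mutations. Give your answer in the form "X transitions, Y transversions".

2 transitions, 8 transversions

Transitions (purine↔purine or pyrimidine↔pyrimidine): 7 C→T, 11 T→C.
Transversions (purine↔pyrimidine): 4 T→A, 5 G→C, 6 G→C, 9 A→C, 12 A→T, 13 T→A, 15 T→G, 16 C→G.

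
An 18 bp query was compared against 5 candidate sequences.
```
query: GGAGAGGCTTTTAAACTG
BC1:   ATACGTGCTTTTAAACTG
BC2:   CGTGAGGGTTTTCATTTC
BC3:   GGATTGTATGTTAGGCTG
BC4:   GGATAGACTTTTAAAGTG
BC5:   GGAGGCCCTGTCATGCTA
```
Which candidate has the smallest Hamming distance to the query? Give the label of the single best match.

BC4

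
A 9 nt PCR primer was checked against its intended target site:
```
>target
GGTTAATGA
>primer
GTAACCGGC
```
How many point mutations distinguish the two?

Comparing position by position, 7 sites differ: 2 (G/T), 3 (T/A), 4 (T/A), 5 (A/C), 6 (A/C), 7 (T/G), 9 (A/C).

7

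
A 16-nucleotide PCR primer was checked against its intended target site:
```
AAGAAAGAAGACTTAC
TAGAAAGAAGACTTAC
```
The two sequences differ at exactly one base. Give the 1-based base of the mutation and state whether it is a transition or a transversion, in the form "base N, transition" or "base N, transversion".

base 1, transversion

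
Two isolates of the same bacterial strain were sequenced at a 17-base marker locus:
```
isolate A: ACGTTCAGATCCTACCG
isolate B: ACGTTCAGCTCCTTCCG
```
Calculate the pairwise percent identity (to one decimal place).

88.2%

Mismatches at positions 9, 14 (1-based): 2 of 17.
Identical positions: 15/17 = 88.24% → 88.2%.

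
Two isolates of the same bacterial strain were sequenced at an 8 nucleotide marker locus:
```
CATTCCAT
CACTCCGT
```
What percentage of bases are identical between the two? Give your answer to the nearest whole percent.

75%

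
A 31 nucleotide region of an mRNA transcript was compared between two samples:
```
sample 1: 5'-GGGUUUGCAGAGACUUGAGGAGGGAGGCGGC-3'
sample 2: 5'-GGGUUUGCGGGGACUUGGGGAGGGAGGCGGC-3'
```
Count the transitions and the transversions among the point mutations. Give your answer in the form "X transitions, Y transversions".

Mismatches (1-based):
site 9: A→G (purine→purine, transition)
site 11: A→G (purine→purine, transition)
site 18: A→G (purine→purine, transition)

3 transitions, 0 transversions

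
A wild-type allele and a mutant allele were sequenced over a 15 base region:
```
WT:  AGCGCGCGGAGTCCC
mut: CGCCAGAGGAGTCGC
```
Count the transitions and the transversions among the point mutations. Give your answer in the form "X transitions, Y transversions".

Transitions (purine↔purine or pyrimidine↔pyrimidine): none.
Transversions (purine↔pyrimidine): 1 A→C, 4 G→C, 5 C→A, 7 C→A, 14 C→G.

0 transitions, 5 transversions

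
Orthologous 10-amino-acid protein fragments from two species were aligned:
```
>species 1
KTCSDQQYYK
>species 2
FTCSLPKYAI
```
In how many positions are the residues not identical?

Comparing position by position, 6 positions differ: 1 (K/F), 5 (D/L), 6 (Q/P), 7 (Q/K), 9 (Y/A), 10 (K/I).

6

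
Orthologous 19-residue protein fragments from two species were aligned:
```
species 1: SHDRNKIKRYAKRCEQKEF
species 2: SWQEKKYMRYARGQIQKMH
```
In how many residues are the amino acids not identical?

The sequences differ at residues 2, 3, 4, 5, 7, 8, 12, 13, 14, 15, 18, 19 (1-based) — 12 in total.

12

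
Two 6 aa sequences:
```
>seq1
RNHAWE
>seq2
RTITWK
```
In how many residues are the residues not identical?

The sequences differ at residues 2, 3, 4, 6 (1-based) — 4 in total.

4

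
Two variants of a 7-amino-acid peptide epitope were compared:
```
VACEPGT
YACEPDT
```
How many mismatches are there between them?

Mismatches (1-based): position 1: V→Y; position 6: G→D.

2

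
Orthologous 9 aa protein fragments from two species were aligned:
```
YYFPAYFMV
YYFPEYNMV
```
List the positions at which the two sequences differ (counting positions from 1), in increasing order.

5, 7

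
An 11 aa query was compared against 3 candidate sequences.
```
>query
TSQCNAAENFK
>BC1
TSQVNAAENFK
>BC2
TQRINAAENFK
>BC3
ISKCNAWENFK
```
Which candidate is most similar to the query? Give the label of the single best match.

BC1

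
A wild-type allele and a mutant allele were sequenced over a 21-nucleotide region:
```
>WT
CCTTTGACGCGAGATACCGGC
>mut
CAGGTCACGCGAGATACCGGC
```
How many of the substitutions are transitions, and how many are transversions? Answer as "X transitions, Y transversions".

0 transitions, 4 transversions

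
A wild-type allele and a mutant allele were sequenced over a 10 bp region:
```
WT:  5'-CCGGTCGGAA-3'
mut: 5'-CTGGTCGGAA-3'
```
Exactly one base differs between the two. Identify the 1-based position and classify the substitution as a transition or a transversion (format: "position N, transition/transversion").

The sequences differ only at position 2: C→T (pyrimidine→pyrimidine), a transition.

position 2, transition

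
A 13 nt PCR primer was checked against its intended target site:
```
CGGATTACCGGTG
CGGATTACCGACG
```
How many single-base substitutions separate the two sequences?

2

Comparing position by position, 2 sites differ: 11 (G/A), 12 (T/C).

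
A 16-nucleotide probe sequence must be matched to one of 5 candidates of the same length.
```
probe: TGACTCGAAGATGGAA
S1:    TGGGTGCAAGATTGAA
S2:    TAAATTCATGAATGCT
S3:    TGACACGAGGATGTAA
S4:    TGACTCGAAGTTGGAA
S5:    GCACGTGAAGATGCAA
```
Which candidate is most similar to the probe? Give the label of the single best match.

Hamming distances to probe — S1: 5; S2: 9; S3: 3; S4: 1; S5: 5.
Smallest is S4 with 1 mismatch.

S4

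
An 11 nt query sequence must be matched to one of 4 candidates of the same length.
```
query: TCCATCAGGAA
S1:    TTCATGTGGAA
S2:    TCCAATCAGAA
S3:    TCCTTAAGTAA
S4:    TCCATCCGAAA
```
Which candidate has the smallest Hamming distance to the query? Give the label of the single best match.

S1 differs at 3 sites; S2 differs at 4 sites; S3 differs at 3 sites; S4 differs at 2 sites. The closest is S4.

S4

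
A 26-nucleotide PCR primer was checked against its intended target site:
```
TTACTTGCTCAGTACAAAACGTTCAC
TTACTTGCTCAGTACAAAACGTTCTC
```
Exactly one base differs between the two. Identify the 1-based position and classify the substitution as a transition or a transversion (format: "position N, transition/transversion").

The sequences differ only at position 25: A→T (purine→pyrimidine), a transversion.

position 25, transversion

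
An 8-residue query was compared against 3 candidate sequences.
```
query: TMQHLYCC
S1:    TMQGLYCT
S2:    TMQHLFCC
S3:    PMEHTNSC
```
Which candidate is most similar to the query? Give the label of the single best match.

Hamming distances to query — S1: 2; S2: 1; S3: 5.
Smallest is S2 with 1 mismatch.

S2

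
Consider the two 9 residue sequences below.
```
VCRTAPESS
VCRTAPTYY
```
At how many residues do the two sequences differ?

3

The sequences differ at residues 7, 8, 9 (1-based) — 3 in total.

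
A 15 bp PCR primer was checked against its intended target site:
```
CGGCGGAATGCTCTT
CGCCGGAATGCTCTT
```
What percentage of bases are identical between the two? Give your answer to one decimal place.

93.3%

1 position differs (3), so 14 of 15 match: 14/15 = 93.33%.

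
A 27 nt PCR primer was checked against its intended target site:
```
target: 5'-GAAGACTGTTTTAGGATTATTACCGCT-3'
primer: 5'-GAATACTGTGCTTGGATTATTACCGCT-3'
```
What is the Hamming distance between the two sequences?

4

Comparing position by position, 4 positions differ: 4 (G/T), 10 (T/G), 11 (T/C), 13 (A/T).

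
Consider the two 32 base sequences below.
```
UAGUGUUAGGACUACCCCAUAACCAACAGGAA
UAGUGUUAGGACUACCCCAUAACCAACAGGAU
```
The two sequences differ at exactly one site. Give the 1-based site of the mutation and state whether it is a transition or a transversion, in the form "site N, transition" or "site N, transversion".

site 32, transversion

The sequences differ only at site 32: A→U (purine→pyrimidine), a transversion.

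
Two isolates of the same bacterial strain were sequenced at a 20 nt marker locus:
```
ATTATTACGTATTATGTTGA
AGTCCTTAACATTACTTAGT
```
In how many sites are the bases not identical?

Comparing position by position, 11 sites differ: 2 (T/G), 4 (A/C), 5 (T/C), 7 (A/T), 8 (C/A), 9 (G/A), 10 (T/C), 15 (T/C), 16 (G/T), 18 (T/A), 20 (A/T).

11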